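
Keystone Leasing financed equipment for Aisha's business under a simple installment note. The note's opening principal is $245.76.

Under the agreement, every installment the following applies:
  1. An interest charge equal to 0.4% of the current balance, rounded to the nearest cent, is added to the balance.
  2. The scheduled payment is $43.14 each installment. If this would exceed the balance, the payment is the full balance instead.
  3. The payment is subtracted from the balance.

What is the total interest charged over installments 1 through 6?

# | Opening | Interest | Payment | End bal
1 | $245.76 | $0.98 | $43.14 | $203.60
2 | $203.60 | $0.81 | $43.14 | $161.27
3 | $161.27 | $0.65 | $43.14 | $118.78
4 | $118.78 | $0.48 | $43.14 | $76.12
5 | $76.12 | $0.30 | $43.14 | $33.28
6 | $33.28 | $0.13 | $33.41 | $0.00
Total interest: $0.98 + $0.81 + $0.65 + $0.48 + $0.30 + $0.13 = $3.35

$3.35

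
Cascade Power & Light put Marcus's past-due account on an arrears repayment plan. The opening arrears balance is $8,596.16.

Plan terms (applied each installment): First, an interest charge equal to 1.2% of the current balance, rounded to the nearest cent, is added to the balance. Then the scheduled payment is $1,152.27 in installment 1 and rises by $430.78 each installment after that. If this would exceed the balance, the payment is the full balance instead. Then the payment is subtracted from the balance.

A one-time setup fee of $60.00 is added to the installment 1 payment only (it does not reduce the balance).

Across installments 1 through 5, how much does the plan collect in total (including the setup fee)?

Installment 1: $8,596.16 +$103.15 interest = $8,699.31; pay $1,152.27 (+ $60.00 fee) → $7,547.04
Installment 2: $7,547.04 +$90.56 interest = $7,637.60; pay $1,583.05 → $6,054.55
Installment 3: $6,054.55 +$72.65 interest = $6,127.20; pay $2,013.83 → $4,113.37
Installment 4: $4,113.37 +$49.36 interest = $4,162.73; pay $2,444.61 → $1,718.12
Installment 5: $1,718.12 +$20.62 interest = $1,738.74; pay $1,738.74 → $0.00
Total paid: $8,992.50

$8,992.50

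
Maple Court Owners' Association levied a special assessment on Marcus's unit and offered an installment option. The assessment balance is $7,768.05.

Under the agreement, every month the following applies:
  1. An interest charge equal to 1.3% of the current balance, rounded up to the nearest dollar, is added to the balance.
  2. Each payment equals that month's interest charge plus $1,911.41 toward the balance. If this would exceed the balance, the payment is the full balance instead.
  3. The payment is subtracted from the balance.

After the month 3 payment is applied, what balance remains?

$2,033.82

Month 1: $7,768.05 +$101.00 interest = $7,869.05; pay $2,012.41 → $5,856.64
Month 2: $5,856.64 +$77.00 interest = $5,933.64; pay $1,988.41 → $3,945.23
Month 3: $3,945.23 +$52.00 interest = $3,997.23; pay $1,963.41 → $2,033.82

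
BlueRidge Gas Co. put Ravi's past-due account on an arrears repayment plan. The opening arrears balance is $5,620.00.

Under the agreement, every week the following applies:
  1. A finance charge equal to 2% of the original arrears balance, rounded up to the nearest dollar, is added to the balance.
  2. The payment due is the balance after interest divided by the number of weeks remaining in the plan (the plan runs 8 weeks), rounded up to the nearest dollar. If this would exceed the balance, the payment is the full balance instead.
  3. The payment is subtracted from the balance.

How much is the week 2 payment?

Week 1: $5,620.00 +$113.00 interest = $5,733.00; pay $717.00 → $5,016.00
Week 2: $5,016.00 +$113.00 interest = $5,129.00; pay $733.00 → $4,396.00

$733.00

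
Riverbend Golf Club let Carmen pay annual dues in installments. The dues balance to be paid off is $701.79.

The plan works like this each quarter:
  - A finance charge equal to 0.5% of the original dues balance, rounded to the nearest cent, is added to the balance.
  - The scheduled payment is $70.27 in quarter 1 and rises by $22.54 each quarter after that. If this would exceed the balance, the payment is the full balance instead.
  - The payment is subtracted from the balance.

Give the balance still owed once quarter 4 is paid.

# | Opening | Interest | Payment | End bal
1 | $701.79 | $3.51 | $70.27 | $635.03
2 | $635.03 | $3.51 | $92.81 | $545.73
3 | $545.73 | $3.51 | $115.35 | $433.89
4 | $433.89 | $3.51 | $137.89 | $299.51

$299.51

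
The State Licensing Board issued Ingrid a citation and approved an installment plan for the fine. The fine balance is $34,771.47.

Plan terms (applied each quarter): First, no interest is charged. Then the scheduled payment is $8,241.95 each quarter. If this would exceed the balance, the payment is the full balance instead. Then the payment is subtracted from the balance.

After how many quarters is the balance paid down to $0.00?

5

Quarter 1: opening $34,771.47; payment $8,241.95; balance $26,529.52
Quarter 2: opening $26,529.52; payment $8,241.95; balance $18,287.57
Quarter 3: opening $18,287.57; payment $8,241.95; balance $10,045.62
Quarter 4: opening $10,045.62; payment $8,241.95; balance $1,803.67
Quarter 5: opening $1,803.67; payment $1,803.67; balance $0.00
Balance reaches $0.00 in quarter 5.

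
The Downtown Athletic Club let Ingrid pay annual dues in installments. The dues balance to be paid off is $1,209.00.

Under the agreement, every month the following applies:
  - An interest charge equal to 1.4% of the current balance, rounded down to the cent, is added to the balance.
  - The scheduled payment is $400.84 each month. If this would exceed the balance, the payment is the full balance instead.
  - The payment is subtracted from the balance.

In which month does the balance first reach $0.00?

Month 1: opening $1,209.00; interest $16.92 → $1,225.92; payment $400.84; balance $825.08
Month 2: opening $825.08; interest $11.55 → $836.63; payment $400.84; balance $435.79
Month 3: opening $435.79; interest $6.10 → $441.89; payment $400.84; balance $41.05
Month 4: opening $41.05; interest $0.57 → $41.62; payment $41.62; balance $0.00
Balance reaches $0.00 in month 4.

4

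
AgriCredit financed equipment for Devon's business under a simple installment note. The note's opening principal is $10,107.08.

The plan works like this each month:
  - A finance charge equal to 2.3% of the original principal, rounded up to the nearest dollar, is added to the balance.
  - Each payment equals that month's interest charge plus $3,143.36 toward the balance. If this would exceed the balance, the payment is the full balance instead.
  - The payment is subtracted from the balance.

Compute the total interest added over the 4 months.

$932.00

# | Opening | Interest | Payment | End bal
1 | $10,107.08 | $233.00 | $3,376.36 | $6,963.72
2 | $6,963.72 | $233.00 | $3,376.36 | $3,820.36
3 | $3,820.36 | $233.00 | $3,376.36 | $677.00
4 | $677.00 | $233.00 | $910.00 | $0.00
Total interest: $233.00 + $233.00 + $233.00 + $233.00 = $932.00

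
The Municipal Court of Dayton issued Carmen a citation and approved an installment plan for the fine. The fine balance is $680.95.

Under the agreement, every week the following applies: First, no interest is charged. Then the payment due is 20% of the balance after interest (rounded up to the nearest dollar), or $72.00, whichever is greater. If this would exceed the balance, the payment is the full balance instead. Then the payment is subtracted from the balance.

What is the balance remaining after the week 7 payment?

$59.95

Week 1: opening $680.95; payment $137.00; balance $543.95
Week 2: opening $543.95; payment $109.00; balance $434.95
Week 3: opening $434.95; payment $87.00; balance $347.95
Week 4: opening $347.95; payment $72.00; balance $275.95
Week 5: opening $275.95; payment $72.00; balance $203.95
Week 6: opening $203.95; payment $72.00; balance $131.95
Week 7: opening $131.95; payment $72.00; balance $59.95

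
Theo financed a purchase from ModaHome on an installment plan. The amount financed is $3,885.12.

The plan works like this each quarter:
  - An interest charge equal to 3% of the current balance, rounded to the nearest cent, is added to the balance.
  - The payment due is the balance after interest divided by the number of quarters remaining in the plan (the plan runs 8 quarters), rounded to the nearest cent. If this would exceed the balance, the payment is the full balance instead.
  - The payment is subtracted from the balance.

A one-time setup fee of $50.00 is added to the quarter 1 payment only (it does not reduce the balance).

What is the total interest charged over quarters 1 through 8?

$562.90

Quarter 1: opening $3,885.12; interest $116.55 → $4,001.67; payment $500.21 (+ $50.00 fee); balance $3,501.46
Quarter 2: opening $3,501.46; interest $105.04 → $3,606.50; payment $515.21; balance $3,091.29
Quarter 3: opening $3,091.29; interest $92.74 → $3,184.03; payment $530.67; balance $2,653.36
Quarter 4: opening $2,653.36; interest $79.60 → $2,732.96; payment $546.59; balance $2,186.37
Quarter 5: opening $2,186.37; interest $65.59 → $2,251.96; payment $562.99; balance $1,688.97
Quarter 6: opening $1,688.97; interest $50.67 → $1,739.64; payment $579.88; balance $1,159.76
Quarter 7: opening $1,159.76; interest $34.79 → $1,194.55; payment $597.28; balance $597.27
Quarter 8: opening $597.27; interest $17.92 → $615.19; payment $615.19; balance $0.00
Total interest: $116.55 + $105.04 + $92.74 + $79.60 + $65.59 + $50.67 + $34.79 + $17.92 = $562.90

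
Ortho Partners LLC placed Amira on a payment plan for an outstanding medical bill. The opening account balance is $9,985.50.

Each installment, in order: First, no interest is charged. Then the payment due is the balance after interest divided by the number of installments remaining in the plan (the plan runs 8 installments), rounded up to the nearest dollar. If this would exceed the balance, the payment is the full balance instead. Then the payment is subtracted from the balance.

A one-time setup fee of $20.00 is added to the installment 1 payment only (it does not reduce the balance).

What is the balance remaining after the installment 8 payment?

Installment 1: opening $9,985.50; payment $1,249.00 (+ $20.00 fee); balance $8,736.50
Installment 2: opening $8,736.50; payment $1,249.00; balance $7,487.50
Installment 3: opening $7,487.50; payment $1,248.00; balance $6,239.50
Installment 4: opening $6,239.50; payment $1,248.00; balance $4,991.50
Installment 5: opening $4,991.50; payment $1,248.00; balance $3,743.50
Installment 6: opening $3,743.50; payment $1,248.00; balance $2,495.50
Installment 7: opening $2,495.50; payment $1,248.00; balance $1,247.50
Installment 8: opening $1,247.50; payment $1,247.50; balance $0.00

$0.00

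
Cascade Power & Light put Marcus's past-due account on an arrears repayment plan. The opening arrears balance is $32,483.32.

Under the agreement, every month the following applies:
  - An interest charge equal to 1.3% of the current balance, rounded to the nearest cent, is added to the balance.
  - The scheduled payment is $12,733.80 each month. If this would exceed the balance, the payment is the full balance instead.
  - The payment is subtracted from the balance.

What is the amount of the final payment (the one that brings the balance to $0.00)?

$7,800.33

# | Opening | Interest | Payment | End bal
1 | $32,483.32 | $422.28 | $12,733.80 | $20,171.80
2 | $20,171.80 | $262.23 | $12,733.80 | $7,700.23
3 | $7,700.23 | $100.10 | $7,800.33 | $0.00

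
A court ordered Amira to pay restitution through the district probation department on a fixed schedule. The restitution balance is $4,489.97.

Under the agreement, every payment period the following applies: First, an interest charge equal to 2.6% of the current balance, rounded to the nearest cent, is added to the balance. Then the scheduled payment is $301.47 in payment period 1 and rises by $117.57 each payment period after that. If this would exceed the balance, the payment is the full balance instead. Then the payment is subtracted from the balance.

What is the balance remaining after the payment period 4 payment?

$3,004.00

Payment period 1: $4,489.97 +$116.74 interest = $4,606.71; pay $301.47 → $4,305.24
Payment period 2: $4,305.24 +$111.94 interest = $4,417.18; pay $419.04 → $3,998.14
Payment period 3: $3,998.14 +$103.95 interest = $4,102.09; pay $536.61 → $3,565.48
Payment period 4: $3,565.48 +$92.70 interest = $3,658.18; pay $654.18 → $3,004.00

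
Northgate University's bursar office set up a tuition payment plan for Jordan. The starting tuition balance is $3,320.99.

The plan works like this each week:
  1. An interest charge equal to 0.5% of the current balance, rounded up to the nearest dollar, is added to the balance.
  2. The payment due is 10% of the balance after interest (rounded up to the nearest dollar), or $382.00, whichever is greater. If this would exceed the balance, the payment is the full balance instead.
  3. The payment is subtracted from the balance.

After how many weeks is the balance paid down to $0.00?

9

Week 1: opening $3,320.99; interest $17.00 → $3,337.99; payment $382.00; balance $2,955.99
Week 2: opening $2,955.99; interest $15.00 → $2,970.99; payment $382.00; balance $2,588.99
Week 3: opening $2,588.99; interest $13.00 → $2,601.99; payment $382.00; balance $2,219.99
Week 4: opening $2,219.99; interest $12.00 → $2,231.99; payment $382.00; balance $1,849.99
Week 5: opening $1,849.99; interest $10.00 → $1,859.99; payment $382.00; balance $1,477.99
Week 6: opening $1,477.99; interest $8.00 → $1,485.99; payment $382.00; balance $1,103.99
Week 7: opening $1,103.99; interest $6.00 → $1,109.99; payment $382.00; balance $727.99
Week 8: opening $727.99; interest $4.00 → $731.99; payment $382.00; balance $349.99
Week 9: opening $349.99; interest $2.00 → $351.99; payment $351.99; balance $0.00
Balance reaches $0.00 in week 9.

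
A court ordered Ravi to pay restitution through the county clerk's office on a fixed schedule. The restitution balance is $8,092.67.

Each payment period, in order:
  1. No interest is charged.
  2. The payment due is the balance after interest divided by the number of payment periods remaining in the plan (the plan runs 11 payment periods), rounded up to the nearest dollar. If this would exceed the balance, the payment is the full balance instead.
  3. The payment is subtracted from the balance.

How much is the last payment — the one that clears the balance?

$734.67

Payment period 1: $8,092.67 − $736.00 → $7,356.67
Payment period 2: $7,356.67 − $736.00 → $6,620.67
Payment period 3: $6,620.67 − $736.00 → $5,884.67
Payment period 4: $5,884.67 − $736.00 → $5,148.67
Payment period 5: $5,148.67 − $736.00 → $4,412.67
Payment period 6: $4,412.67 − $736.00 → $3,676.67
Payment period 7: $3,676.67 − $736.00 → $2,940.67
Payment period 8: $2,940.67 − $736.00 → $2,204.67
Payment period 9: $2,204.67 − $735.00 → $1,469.67
Payment period 10: $1,469.67 − $735.00 → $734.67
Payment period 11: $734.67 − $734.67 → $0.00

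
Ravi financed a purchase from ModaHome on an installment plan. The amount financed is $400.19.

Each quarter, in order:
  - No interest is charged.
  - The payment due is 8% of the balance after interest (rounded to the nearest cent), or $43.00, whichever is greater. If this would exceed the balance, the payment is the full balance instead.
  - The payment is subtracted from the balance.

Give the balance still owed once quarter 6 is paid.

$142.19

# | Opening | Payment | End bal
1 | $400.19 | $43.00 | $357.19
2 | $357.19 | $43.00 | $314.19
3 | $314.19 | $43.00 | $271.19
4 | $271.19 | $43.00 | $228.19
5 | $228.19 | $43.00 | $185.19
6 | $185.19 | $43.00 | $142.19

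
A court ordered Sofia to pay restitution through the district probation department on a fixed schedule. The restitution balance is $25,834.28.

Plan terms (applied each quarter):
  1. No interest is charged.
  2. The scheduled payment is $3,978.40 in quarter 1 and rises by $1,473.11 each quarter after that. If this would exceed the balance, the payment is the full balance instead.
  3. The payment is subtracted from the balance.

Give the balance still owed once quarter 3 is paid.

Quarter 1: opening $25,834.28; payment $3,978.40; balance $21,855.88
Quarter 2: opening $21,855.88; payment $5,451.51; balance $16,404.37
Quarter 3: opening $16,404.37; payment $6,924.62; balance $9,479.75

$9,479.75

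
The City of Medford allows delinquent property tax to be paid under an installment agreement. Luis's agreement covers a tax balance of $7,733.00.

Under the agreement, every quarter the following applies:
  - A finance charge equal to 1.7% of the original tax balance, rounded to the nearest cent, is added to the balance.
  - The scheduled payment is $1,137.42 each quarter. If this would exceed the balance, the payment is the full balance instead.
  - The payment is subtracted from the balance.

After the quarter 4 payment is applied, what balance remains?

Quarter 1: opening $7,733.00; interest $131.46 → $7,864.46; payment $1,137.42; balance $6,727.04
Quarter 2: opening $6,727.04; interest $131.46 → $6,858.50; payment $1,137.42; balance $5,721.08
Quarter 3: opening $5,721.08; interest $131.46 → $5,852.54; payment $1,137.42; balance $4,715.12
Quarter 4: opening $4,715.12; interest $131.46 → $4,846.58; payment $1,137.42; balance $3,709.16

$3,709.16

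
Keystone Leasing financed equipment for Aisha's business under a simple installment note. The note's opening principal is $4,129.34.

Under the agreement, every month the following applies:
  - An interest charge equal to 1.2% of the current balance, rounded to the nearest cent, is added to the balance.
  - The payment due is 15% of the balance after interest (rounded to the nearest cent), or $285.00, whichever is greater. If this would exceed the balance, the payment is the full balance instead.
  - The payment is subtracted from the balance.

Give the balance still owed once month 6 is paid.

Month 1: opening $4,129.34; interest $49.55 → $4,178.89; payment $626.83; balance $3,552.06
Month 2: opening $3,552.06; interest $42.62 → $3,594.68; payment $539.20; balance $3,055.48
Month 3: opening $3,055.48; interest $36.67 → $3,092.15; payment $463.82; balance $2,628.33
Month 4: opening $2,628.33; interest $31.54 → $2,659.87; payment $398.98; balance $2,260.89
Month 5: opening $2,260.89; interest $27.13 → $2,288.02; payment $343.20; balance $1,944.82
Month 6: opening $1,944.82; interest $23.34 → $1,968.16; payment $295.22; balance $1,672.94

$1,672.94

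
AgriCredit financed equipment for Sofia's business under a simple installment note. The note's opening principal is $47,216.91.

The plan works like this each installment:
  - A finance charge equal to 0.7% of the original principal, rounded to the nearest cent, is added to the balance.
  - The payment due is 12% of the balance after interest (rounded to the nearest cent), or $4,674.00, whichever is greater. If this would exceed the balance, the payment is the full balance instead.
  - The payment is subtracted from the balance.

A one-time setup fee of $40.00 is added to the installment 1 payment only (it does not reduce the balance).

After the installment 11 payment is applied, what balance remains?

$0.00

Installment 1: $47,216.91 +$330.52 interest = $47,547.43; pay $5,705.69 (+ $40.00 fee) → $41,841.74
Installment 2: $41,841.74 +$330.52 interest = $42,172.26; pay $5,060.67 → $37,111.59
Installment 3: $37,111.59 +$330.52 interest = $37,442.11; pay $4,674.00 → $32,768.11
Installment 4: $32,768.11 +$330.52 interest = $33,098.63; pay $4,674.00 → $28,424.63
Installment 5: $28,424.63 +$330.52 interest = $28,755.15; pay $4,674.00 → $24,081.15
Installment 6: $24,081.15 +$330.52 interest = $24,411.67; pay $4,674.00 → $19,737.67
Installment 7: $19,737.67 +$330.52 interest = $20,068.19; pay $4,674.00 → $15,394.19
Installment 8: $15,394.19 +$330.52 interest = $15,724.71; pay $4,674.00 → $11,050.71
Installment 9: $11,050.71 +$330.52 interest = $11,381.23; pay $4,674.00 → $6,707.23
Installment 10: $6,707.23 +$330.52 interest = $7,037.75; pay $4,674.00 → $2,363.75
Installment 11: $2,363.75 +$330.52 interest = $2,694.27; pay $2,694.27 → $0.00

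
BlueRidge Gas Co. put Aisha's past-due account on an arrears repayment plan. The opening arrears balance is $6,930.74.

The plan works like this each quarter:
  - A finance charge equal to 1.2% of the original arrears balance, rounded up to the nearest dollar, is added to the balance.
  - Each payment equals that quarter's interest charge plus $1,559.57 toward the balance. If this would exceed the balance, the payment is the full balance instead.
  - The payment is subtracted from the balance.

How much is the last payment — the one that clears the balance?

Quarter 1: $6,930.74 +$84.00 interest = $7,014.74; pay $1,643.57 → $5,371.17
Quarter 2: $5,371.17 +$84.00 interest = $5,455.17; pay $1,643.57 → $3,811.60
Quarter 3: $3,811.60 +$84.00 interest = $3,895.60; pay $1,643.57 → $2,252.03
Quarter 4: $2,252.03 +$84.00 interest = $2,336.03; pay $1,643.57 → $692.46
Quarter 5: $692.46 +$84.00 interest = $776.46; pay $776.46 → $0.00

$776.46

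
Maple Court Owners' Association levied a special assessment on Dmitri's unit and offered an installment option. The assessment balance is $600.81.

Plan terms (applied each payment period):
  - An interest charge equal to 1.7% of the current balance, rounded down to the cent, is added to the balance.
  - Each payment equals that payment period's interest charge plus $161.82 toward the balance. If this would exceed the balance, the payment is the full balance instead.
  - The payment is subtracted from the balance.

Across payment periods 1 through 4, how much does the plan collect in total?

$625.15

Payment period 1: opening $600.81; interest $10.21 → $611.02; payment $172.03; balance $438.99
Payment period 2: opening $438.99; interest $7.46 → $446.45; payment $169.28; balance $277.17
Payment period 3: opening $277.17; interest $4.71 → $281.88; payment $166.53; balance $115.35
Payment period 4: opening $115.35; interest $1.96 → $117.31; payment $117.31; balance $0.00
Total paid: $625.15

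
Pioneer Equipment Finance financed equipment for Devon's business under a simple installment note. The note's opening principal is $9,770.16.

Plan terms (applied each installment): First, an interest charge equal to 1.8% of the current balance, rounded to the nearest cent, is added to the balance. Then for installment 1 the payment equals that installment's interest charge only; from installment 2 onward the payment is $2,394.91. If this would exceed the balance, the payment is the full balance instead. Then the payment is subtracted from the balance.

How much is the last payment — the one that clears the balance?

$663.15

Installment 1: $9,770.16 +$175.86 interest = $9,946.02; pay $175.86 → $9,770.16
Installment 2: $9,770.16 +$175.86 interest = $9,946.02; pay $2,394.91 → $7,551.11
Installment 3: $7,551.11 +$135.92 interest = $7,687.03; pay $2,394.91 → $5,292.12
Installment 4: $5,292.12 +$95.26 interest = $5,387.38; pay $2,394.91 → $2,992.47
Installment 5: $2,992.47 +$53.86 interest = $3,046.33; pay $2,394.91 → $651.42
Installment 6: $651.42 +$11.73 interest = $663.15; pay $663.15 → $0.00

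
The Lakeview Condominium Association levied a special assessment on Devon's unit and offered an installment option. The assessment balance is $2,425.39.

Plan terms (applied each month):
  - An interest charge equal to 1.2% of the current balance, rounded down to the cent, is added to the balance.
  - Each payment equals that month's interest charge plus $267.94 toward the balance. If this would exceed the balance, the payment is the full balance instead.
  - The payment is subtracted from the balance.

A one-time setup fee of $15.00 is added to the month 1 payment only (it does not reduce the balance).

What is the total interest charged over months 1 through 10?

# | Opening | Interest | Payment | Fee | End bal
1 | $2,425.39 | $29.10 | $297.04 | $15.00 | $2,157.45
2 | $2,157.45 | $25.88 | $293.82 | — | $1,889.51
3 | $1,889.51 | $22.67 | $290.61 | — | $1,621.57
4 | $1,621.57 | $19.45 | $287.39 | — | $1,353.63
5 | $1,353.63 | $16.24 | $284.18 | — | $1,085.69
6 | $1,085.69 | $13.02 | $280.96 | — | $817.75
7 | $817.75 | $9.81 | $277.75 | — | $549.81
8 | $549.81 | $6.59 | $274.53 | — | $281.87
9 | $281.87 | $3.38 | $271.32 | — | $13.93
10 | $13.93 | $0.16 | $14.09 | — | $0.00
Total interest: $29.10 + $25.88 + $22.67 + $19.45 + $16.24 + $13.02 + $9.81 + $6.59 + $3.38 + $0.16 = $146.30

$146.30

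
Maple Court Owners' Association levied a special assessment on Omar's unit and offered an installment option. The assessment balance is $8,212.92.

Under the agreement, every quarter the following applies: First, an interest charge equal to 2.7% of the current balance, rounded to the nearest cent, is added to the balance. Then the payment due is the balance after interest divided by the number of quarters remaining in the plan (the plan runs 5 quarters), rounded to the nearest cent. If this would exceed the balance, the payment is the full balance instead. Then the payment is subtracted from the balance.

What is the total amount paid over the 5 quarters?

$8,902.61

# | Opening | Interest | Payment | End bal
1 | $8,212.92 | $221.75 | $1,686.93 | $6,747.74
2 | $6,747.74 | $182.19 | $1,732.48 | $5,197.45
3 | $5,197.45 | $140.33 | $1,779.26 | $3,558.52
4 | $3,558.52 | $96.08 | $1,827.30 | $1,827.30
5 | $1,827.30 | $49.34 | $1,876.64 | $0.00
Total paid: $8,902.61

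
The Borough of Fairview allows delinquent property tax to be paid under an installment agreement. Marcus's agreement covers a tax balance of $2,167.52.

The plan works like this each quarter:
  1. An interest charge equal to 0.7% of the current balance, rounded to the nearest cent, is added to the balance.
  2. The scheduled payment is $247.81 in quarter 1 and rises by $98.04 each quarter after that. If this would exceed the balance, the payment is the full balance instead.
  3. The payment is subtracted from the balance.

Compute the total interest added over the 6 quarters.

Quarter 1: opening $2,167.52; interest $15.17 → $2,182.69; payment $247.81; balance $1,934.88
Quarter 2: opening $1,934.88; interest $13.54 → $1,948.42; payment $345.85; balance $1,602.57
Quarter 3: opening $1,602.57; interest $11.22 → $1,613.79; payment $443.89; balance $1,169.90
Quarter 4: opening $1,169.90; interest $8.19 → $1,178.09; payment $541.93; balance $636.16
Quarter 5: opening $636.16; interest $4.45 → $640.61; payment $639.97; balance $0.64
Quarter 6: opening $0.64; interest $0.00 → $0.64; payment $0.64; balance $0.00
Total interest: $15.17 + $13.54 + $11.22 + $8.19 + $4.45 + $0.00 = $52.57

$52.57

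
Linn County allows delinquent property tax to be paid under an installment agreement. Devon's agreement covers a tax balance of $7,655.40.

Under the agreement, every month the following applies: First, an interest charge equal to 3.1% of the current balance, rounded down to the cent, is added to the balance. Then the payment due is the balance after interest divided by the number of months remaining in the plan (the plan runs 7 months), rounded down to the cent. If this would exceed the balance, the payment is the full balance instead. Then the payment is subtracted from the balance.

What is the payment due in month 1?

$1,127.53

# | Opening | Interest | Payment | End bal
1 | $7,655.40 | $237.31 | $1,127.53 | $6,765.18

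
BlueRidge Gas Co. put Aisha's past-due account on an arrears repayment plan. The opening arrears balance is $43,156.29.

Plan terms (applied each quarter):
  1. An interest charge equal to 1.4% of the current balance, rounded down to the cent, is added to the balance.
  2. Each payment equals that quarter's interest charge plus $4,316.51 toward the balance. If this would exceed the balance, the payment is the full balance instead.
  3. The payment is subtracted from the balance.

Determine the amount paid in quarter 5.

# | Opening | Interest | Payment | End bal
1 | $43,156.29 | $604.18 | $4,920.69 | $38,839.78
2 | $38,839.78 | $543.75 | $4,860.26 | $34,523.27
3 | $34,523.27 | $483.32 | $4,799.83 | $30,206.76
4 | $30,206.76 | $422.89 | $4,739.40 | $25,890.25
5 | $25,890.25 | $362.46 | $4,678.97 | $21,573.74

$4,678.97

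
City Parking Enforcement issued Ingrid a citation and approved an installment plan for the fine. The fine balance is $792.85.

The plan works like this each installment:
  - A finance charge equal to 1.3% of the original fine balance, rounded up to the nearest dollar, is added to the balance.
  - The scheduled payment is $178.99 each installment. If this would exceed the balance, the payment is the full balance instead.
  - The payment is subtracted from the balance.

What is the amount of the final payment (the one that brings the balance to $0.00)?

$131.89

Installment 1: $792.85 +$11.00 interest = $803.85; pay $178.99 → $624.86
Installment 2: $624.86 +$11.00 interest = $635.86; pay $178.99 → $456.87
Installment 3: $456.87 +$11.00 interest = $467.87; pay $178.99 → $288.88
Installment 4: $288.88 +$11.00 interest = $299.88; pay $178.99 → $120.89
Installment 5: $120.89 +$11.00 interest = $131.89; pay $131.89 → $0.00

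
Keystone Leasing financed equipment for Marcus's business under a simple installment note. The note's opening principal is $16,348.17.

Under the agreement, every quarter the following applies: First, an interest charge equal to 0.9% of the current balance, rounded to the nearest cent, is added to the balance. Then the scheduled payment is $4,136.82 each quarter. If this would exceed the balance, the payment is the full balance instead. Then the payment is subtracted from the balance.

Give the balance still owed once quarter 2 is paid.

# | Opening | Interest | Payment | End bal
1 | $16,348.17 | $147.13 | $4,136.82 | $12,358.48
2 | $12,358.48 | $111.23 | $4,136.82 | $8,332.89

$8,332.89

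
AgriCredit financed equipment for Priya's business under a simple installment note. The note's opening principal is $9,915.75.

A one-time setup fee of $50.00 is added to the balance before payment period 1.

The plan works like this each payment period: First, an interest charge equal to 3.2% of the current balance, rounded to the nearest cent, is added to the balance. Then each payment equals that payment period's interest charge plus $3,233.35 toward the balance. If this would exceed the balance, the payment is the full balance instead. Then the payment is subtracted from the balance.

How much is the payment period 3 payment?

Payment period 1: $9,965.75 +$318.90 interest = $10,284.65; pay $3,552.25 → $6,732.40
Payment period 2: $6,732.40 +$215.44 interest = $6,947.84; pay $3,448.79 → $3,499.05
Payment period 3: $3,499.05 +$111.97 interest = $3,611.02; pay $3,345.32 → $265.70

$3,345.32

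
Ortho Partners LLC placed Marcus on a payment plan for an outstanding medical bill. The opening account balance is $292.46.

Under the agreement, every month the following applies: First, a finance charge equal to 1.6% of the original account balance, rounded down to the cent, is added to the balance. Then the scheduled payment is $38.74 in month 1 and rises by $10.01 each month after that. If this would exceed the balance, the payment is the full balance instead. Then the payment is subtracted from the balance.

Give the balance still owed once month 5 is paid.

# | Opening | Interest | Payment | End bal
1 | $292.46 | $4.67 | $38.74 | $258.39
2 | $258.39 | $4.67 | $48.75 | $214.31
3 | $214.31 | $4.67 | $58.76 | $160.22
4 | $160.22 | $4.67 | $68.77 | $96.12
5 | $96.12 | $4.67 | $78.78 | $22.01

$22.01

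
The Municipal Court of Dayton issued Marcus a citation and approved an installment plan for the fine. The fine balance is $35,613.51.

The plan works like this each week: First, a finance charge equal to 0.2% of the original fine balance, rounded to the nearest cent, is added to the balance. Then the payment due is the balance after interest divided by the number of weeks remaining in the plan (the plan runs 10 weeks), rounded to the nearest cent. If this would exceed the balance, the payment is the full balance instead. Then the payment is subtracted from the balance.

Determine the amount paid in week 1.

$3,568.47

Week 1: $35,613.51 +$71.23 interest = $35,684.74; pay $3,568.47 → $32,116.27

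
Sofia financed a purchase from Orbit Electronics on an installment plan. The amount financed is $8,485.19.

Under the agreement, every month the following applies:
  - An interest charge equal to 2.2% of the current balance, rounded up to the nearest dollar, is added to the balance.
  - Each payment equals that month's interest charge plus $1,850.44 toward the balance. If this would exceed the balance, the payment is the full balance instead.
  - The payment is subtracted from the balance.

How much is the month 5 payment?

# | Opening | Interest | Payment | End bal
1 | $8,485.19 | $187.00 | $2,037.44 | $6,634.75
2 | $6,634.75 | $146.00 | $1,996.44 | $4,784.31
3 | $4,784.31 | $106.00 | $1,956.44 | $2,933.87
4 | $2,933.87 | $65.00 | $1,915.44 | $1,083.43
5 | $1,083.43 | $24.00 | $1,107.43 | $0.00

$1,107.43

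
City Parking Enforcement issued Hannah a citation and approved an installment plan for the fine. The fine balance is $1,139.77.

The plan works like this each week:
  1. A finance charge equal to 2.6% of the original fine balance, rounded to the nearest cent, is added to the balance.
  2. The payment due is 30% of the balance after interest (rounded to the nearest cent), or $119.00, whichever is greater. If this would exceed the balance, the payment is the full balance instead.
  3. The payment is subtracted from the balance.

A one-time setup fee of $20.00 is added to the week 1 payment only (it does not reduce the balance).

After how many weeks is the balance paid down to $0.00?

8

# | Opening | Interest | Payment | Fee | End bal
1 | $1,139.77 | $29.63 | $350.82 | $20.00 | $818.58
2 | $818.58 | $29.63 | $254.46 | — | $593.75
3 | $593.75 | $29.63 | $187.01 | — | $436.37
4 | $436.37 | $29.63 | $139.80 | — | $326.20
5 | $326.20 | $29.63 | $119.00 | — | $236.83
6 | $236.83 | $29.63 | $119.00 | — | $147.46
7 | $147.46 | $29.63 | $119.00 | — | $58.09
8 | $58.09 | $29.63 | $87.72 | — | $0.00
Balance reaches $0.00 in week 8.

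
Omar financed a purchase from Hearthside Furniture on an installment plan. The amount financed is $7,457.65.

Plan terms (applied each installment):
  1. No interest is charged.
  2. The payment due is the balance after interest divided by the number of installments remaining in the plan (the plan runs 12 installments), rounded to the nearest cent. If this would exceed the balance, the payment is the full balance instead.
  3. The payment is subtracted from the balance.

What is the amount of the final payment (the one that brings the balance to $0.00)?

$621.47

Installment 1: opening $7,457.65; payment $621.47; balance $6,836.18
Installment 2: opening $6,836.18; payment $621.47; balance $6,214.71
Installment 3: opening $6,214.71; payment $621.47; balance $5,593.24
Installment 4: opening $5,593.24; payment $621.47; balance $4,971.77
Installment 5: opening $4,971.77; payment $621.47; balance $4,350.30
Installment 6: opening $4,350.30; payment $621.47; balance $3,728.83
Installment 7: opening $3,728.83; payment $621.47; balance $3,107.36
Installment 8: opening $3,107.36; payment $621.47; balance $2,485.89
Installment 9: opening $2,485.89; payment $621.47; balance $1,864.42
Installment 10: opening $1,864.42; payment $621.47; balance $1,242.95
Installment 11: opening $1,242.95; payment $621.48; balance $621.47
Installment 12: opening $621.47; payment $621.47; balance $0.00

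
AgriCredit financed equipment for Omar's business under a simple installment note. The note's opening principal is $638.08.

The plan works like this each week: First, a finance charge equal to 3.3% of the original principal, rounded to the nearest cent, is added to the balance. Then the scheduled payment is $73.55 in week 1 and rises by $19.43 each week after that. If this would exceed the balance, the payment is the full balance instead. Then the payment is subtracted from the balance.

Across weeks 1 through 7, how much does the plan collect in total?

Week 1: opening $638.08; interest $21.06 → $659.14; payment $73.55; balance $585.59
Week 2: opening $585.59; interest $21.06 → $606.65; payment $92.98; balance $513.67
Week 3: opening $513.67; interest $21.06 → $534.73; payment $112.41; balance $422.32
Week 4: opening $422.32; interest $21.06 → $443.38; payment $131.84; balance $311.54
Week 5: opening $311.54; interest $21.06 → $332.60; payment $151.27; balance $181.33
Week 6: opening $181.33; interest $21.06 → $202.39; payment $170.70; balance $31.69
Week 7: opening $31.69; interest $21.06 → $52.75; payment $52.75; balance $0.00
Total paid: $785.50

$785.50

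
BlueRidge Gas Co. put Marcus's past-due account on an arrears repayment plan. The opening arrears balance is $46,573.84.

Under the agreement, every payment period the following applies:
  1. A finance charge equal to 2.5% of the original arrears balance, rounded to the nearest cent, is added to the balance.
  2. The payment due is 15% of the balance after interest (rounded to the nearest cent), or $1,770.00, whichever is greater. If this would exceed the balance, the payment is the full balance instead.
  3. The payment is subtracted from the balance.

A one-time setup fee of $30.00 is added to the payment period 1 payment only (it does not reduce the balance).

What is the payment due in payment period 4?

Payment period 1: opening $46,573.84; interest $1,164.35 → $47,738.19; payment $7,160.73 (+ $30.00 fee); balance $40,577.46
Payment period 2: opening $40,577.46; interest $1,164.35 → $41,741.81; payment $6,261.27; balance $35,480.54
Payment period 3: opening $35,480.54; interest $1,164.35 → $36,644.89; payment $5,496.73; balance $31,148.16
Payment period 4: opening $31,148.16; interest $1,164.35 → $32,312.51; payment $4,846.88; balance $27,465.63

$4,846.88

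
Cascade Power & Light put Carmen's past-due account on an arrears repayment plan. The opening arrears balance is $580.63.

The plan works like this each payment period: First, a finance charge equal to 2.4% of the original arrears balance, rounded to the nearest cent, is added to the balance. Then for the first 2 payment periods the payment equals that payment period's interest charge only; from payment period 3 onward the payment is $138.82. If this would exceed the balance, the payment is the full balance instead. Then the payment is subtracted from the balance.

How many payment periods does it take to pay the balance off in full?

Payment period 1: opening $580.63; interest $13.94 → $594.57; payment $13.94; balance $580.63
Payment period 2: opening $580.63; interest $13.94 → $594.57; payment $13.94; balance $580.63
Payment period 3: opening $580.63; interest $13.94 → $594.57; payment $138.82; balance $455.75
Payment period 4: opening $455.75; interest $13.94 → $469.69; payment $138.82; balance $330.87
Payment period 5: opening $330.87; interest $13.94 → $344.81; payment $138.82; balance $205.99
Payment period 6: opening $205.99; interest $13.94 → $219.93; payment $138.82; balance $81.11
Payment period 7: opening $81.11; interest $13.94 → $95.05; payment $95.05; balance $0.00
Balance reaches $0.00 in payment period 7.

7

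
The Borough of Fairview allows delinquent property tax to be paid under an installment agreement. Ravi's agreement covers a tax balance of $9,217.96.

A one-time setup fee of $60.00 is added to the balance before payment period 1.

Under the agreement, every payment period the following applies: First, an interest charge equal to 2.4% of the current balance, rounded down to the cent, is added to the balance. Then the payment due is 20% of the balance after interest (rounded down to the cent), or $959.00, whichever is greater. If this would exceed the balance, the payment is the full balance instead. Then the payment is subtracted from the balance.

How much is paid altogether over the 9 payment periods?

$10,245.16

# | Opening | Interest | Payment | End bal
1 | $9,277.96 | $222.67 | $1,900.12 | $7,600.51
2 | $7,600.51 | $182.41 | $1,556.58 | $6,226.34
3 | $6,226.34 | $149.43 | $1,275.15 | $5,100.62
4 | $5,100.62 | $122.41 | $1,044.60 | $4,178.43
5 | $4,178.43 | $100.28 | $959.00 | $3,319.71
6 | $3,319.71 | $79.67 | $959.00 | $2,440.38
7 | $2,440.38 | $58.56 | $959.00 | $1,539.94
8 | $1,539.94 | $36.95 | $959.00 | $617.89
9 | $617.89 | $14.82 | $632.71 | $0.00
Total paid: $10,245.16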